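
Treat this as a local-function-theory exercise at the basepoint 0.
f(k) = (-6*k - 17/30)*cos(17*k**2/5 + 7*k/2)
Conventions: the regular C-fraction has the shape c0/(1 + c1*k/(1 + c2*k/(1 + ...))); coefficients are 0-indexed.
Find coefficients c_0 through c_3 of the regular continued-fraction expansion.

Taylor coefficients (expand at 0): a_0 = -17/30, a_1 = -6, a_2 = 833/240, a_3 = 3262/75.
c0 = a_0 = -17/30. Peel one level at a time: if S = 1 + c*k/S' with S'(0) = 1, then c is the k-coefficient of S and S' = c*k/(S - 1).
S_1 = c0/f = 1 + (-180/17)*k + (273361/2312)*k^2 + ...; c1 = -180/17.
S_2 = c1*k/(S_1 - 1) = 1 + (273361/24480)*k + (3145037/414720)*k^2 + ...; c2 = 273361/24480.
S_3 = c2*k/(S_2 - 1) = 1 + (-53465629/78727968)*k + ...; c3 = -53465629/78727968.

The regular C-fraction coefficients are [-17/30, -180/17, 273361/24480, -53465629/78727968].


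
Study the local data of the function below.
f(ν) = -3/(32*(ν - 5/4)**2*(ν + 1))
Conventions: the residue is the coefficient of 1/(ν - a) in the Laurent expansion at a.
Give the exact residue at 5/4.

The residue is 1/54.

At the order-2 pole 5/4 set g(ν) = (ν - (5/4))^2*f(ν) = -3/(32*(ν + 1)).
Order-2 pole: residue = g'(a); g'(5/4) = 1/54, so the residue is 1/54.


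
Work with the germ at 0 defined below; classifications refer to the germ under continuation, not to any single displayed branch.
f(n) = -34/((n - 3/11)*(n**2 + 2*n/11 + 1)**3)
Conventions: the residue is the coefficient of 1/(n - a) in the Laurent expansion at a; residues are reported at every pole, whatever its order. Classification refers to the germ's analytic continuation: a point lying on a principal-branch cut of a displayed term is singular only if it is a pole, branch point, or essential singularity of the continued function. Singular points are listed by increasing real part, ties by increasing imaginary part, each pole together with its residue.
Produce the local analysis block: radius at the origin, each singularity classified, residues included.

Denominator factor (n - 3/11): pole of order 1 at 3/11, modulus 3/11.
Denominator factor (n**2 + 2*n/11 + 1)^3: discriminant -480/121, complex-conjugate roots (-1/11) + ((2/11)*sqrt(30))*i and (-1/11) - ((2/11)*sqrt(30))*i; poles of order 3, moduli 1 and 1.
The radius of convergence is the smallest modulus among the singular points: 3/11.
The factor n**2 + 2*n/11 + 1 splits as (n - a)(n - a') with a = (-1/11) - ((2/11)*sqrt(30))*i, a' = (-1/11) + ((2/11)*sqrt(30))*i. At the order-3 pole a set g(n) = (n - a)^3*f(n) = [-34/(n - 3/11)] / (n - a')^3.
Order-3 pole: residue = g''(a)/2; g''((-1/11) - ((2/11)*sqrt(30))*i) = (1771561/73984) + ((2177248469/665856000)*sqrt(30))*i, so the residue is (1771561/147968) + ((2177248469/1331712000)*sqrt(30))*i.
The factor n**2 + 2*n/11 + 1 splits as (n - a)(n - a') with a = (-1/11) + ((2/11)*sqrt(30))*i, a' = (-1/11) - ((2/11)*sqrt(30))*i. At the order-3 pole a set g(n) = (n - a)^3*f(n) = [-34/(n - 3/11)] / (n - a')^3.
Order-3 pole: residue = g''(a)/2; g''((-1/11) + ((2/11)*sqrt(30))*i) = (1771561/73984) - ((2177248469/665856000)*sqrt(30))*i, so the residue is (1771561/147968) - ((2177248469/1331712000)*sqrt(30))*i.
At the order-1 pole 3/11 set g(n) = (n - (3/11))*f(n) = -34/(n**2 + 2*n/11 + 1)**3.
Simple pole: residue = g(a) at a = 3/11, which is -1771561/73984.
List the singular points by increasing real part (a conjugate pair: the negative imaginary part first).

Radius of convergence at 0: 3/11.
At (-1/11) - ((2/11)*sqrt(30))*i: a pole of order 3; residue (1771561/147968) + ((2177248469/1331712000)*sqrt(30))*i.
At (-1/11) + ((2/11)*sqrt(30))*i: a pole of order 3; residue (1771561/147968) - ((2177248469/1331712000)*sqrt(30))*i.
At 3/11: a pole of order 1; residue -1771561/73984.


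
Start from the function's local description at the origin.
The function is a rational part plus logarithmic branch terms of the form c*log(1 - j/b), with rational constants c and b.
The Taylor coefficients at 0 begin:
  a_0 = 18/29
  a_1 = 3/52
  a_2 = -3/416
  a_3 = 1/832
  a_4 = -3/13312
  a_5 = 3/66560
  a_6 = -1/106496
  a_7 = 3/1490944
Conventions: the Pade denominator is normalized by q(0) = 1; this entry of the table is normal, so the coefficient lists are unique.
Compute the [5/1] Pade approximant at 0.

Taylor coefficients needed (read off): a_0 = 18/29, a_1 = 3/52, a_2 = -3/416, a_3 = 1/832, a_4 = -3/13312, a_5 = 3/66560, a_6 = -1/106496.
Write the denominator as Q(j) = 1 + q1*j. Requiring Q*f - P = O(j^7) with deg P <= 5 kills the coefficients of j^6..j^6 in Q*f:
  j^6: a_6 + q1*a_5 = 0, i.e. -1/106496 + (3/66560)*q1 = 0.
Solving this linear system: q1 = 5/24.
The numerator is Q*f truncated at degree 5: P0 = a_0 = 18/29; P1 = a_1 + q1*a_0 = 141/754; P2 = a_2 + q1*a_1 = 1/208; P3 = a_3 + q1*a_2 = -1/3328; P4 = a_4 + q1*a_3 = 1/39936; P5 = a_5 + q1*a_4 = -1/532480.

The Pade approximant has numerator coefficients [18/29, 141/754, 1/208, -1/3328, 1/39936, -1/532480]; denominator coefficients [1, 5/24].


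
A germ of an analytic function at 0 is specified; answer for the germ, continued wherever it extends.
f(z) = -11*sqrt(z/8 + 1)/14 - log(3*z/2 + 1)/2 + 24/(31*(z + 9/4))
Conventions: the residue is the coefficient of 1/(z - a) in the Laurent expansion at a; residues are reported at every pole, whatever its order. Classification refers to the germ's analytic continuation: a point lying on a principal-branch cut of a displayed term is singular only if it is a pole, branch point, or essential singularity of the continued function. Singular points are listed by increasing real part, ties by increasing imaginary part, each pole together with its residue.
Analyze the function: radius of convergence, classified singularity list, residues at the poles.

Denominator factor (z + 9/4): pole of order 1 at -9/4, modulus 9/4.
Branch term (-11/14)*sqrt(1 - z/(-8)): its argument vanishes at z = -8, a square-root branch point, modulus 8.
Branch term (-1/2)*log(1 - z/(-2/3)): its argument vanishes at z = -2/3, a logarithmic branch point, modulus 2/3.
The radius of convergence is the smallest modulus among the singular points: 2/3.
The branch terms are analytic at -9/4 and contribute nothing to the residue; only the rational part matters.
At the order-1 pole -9/4 set g(z) = (z - (-9/4))*(rational part) = 24/31.
Simple pole: residue = g(a) at a = -9/4, which is 24/31.
List the singular points by increasing real part (a conjugate pair: the negative imaginary part first).

Radius of convergence at 0: 2/3.
At -8: an algebraic (square-root) branch point.
At -9/4: a pole of order 1; residue 24/31.
At -2/3: a logarithmic branch point.


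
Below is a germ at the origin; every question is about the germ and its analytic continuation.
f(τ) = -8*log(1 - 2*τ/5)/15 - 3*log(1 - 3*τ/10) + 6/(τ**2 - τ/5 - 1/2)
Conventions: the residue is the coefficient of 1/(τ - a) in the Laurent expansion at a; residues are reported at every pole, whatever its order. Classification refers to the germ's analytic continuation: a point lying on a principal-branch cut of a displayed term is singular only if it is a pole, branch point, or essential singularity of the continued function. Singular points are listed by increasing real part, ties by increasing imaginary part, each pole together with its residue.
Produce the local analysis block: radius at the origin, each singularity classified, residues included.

Radius of convergence at 0: -1/10 + (1/10)*sqrt(51).
At 1/10 - (1/10)*sqrt(51): a pole of order 1; residue -(10/17)*sqrt(51).
At 1/10 + (1/10)*sqrt(51): a pole of order 1; residue (10/17)*sqrt(51).
At 5/2: a logarithmic branch point.
At 10/3: a logarithmic branch point.

Denominator factor (τ**2 - τ/5 - 1/2): discriminant 51/25, real irrational roots 1/10 + (1/10)*sqrt(51) and 1/10 - (1/10)*sqrt(51); poles of order 1, moduli 1/10 + (1/10)*sqrt(51) and -1/10 + (1/10)*sqrt(51).
Branch term (-3)*log(1 - τ/(10/3)): its argument vanishes at τ = 10/3, a logarithmic branch point, modulus 10/3.
Branch term (-8/15)*log(1 - τ/(5/2)): its argument vanishes at τ = 5/2, a logarithmic branch point, modulus 5/2.
The radius of convergence is the smallest modulus among the singular points: -1/10 + (1/10)*sqrt(51).
The branch terms are analytic at 1/10 - (1/10)*sqrt(51) and contribute nothing to the residue; only the rational part matters.
The factor τ**2 - τ/5 - 1/2 splits as (τ - a)(τ - a') with a = 1/10 - (1/10)*sqrt(51), a' = 1/10 + (1/10)*sqrt(51). At the order-1 pole a set g(τ) = (τ - a)*(rational part) = [6] / (τ - a').
Simple pole: residue = g(a) at a = 1/10 - (1/10)*sqrt(51), which is -(10/17)*sqrt(51).
The branch terms are analytic at 1/10 + (1/10)*sqrt(51) and contribute nothing to the residue; only the rational part matters.
The factor τ**2 - τ/5 - 1/2 splits as (τ - a)(τ - a') with a = 1/10 + (1/10)*sqrt(51), a' = 1/10 - (1/10)*sqrt(51). At the order-1 pole a set g(τ) = (τ - a)*(rational part) = [6] / (τ - a').
Simple pole: residue = g(a) at a = 1/10 + (1/10)*sqrt(51), which is (10/17)*sqrt(51).
List the singular points by increasing real part (a conjugate pair: the negative imaginary part first).


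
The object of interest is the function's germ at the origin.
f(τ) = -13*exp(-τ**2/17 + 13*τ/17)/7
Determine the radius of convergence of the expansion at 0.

The radius of convergence is infinite.

The factor exp(-τ**2/17 + 13*τ/17) is entire and contributes no finite singular point.
The polynomial part has no poles.
No finite singular points: the Taylor series at 0 converges everywhere.


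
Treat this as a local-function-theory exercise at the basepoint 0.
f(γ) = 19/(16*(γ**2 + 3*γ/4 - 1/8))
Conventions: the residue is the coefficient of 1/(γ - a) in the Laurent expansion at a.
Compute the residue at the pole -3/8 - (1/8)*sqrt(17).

The factor γ**2 + 3*γ/4 - 1/8 splits as (γ - a)(γ - a') with a = -3/8 - (1/8)*sqrt(17), a' = -3/8 + (1/8)*sqrt(17). At the order-1 pole a set g(γ) = (γ - a)*f(γ) = [19/16] / (γ - a').
Simple pole: residue = g(a) at a = -3/8 - (1/8)*sqrt(17), which is -(19/68)*sqrt(17).

The residue is -(19/68)*sqrt(17).


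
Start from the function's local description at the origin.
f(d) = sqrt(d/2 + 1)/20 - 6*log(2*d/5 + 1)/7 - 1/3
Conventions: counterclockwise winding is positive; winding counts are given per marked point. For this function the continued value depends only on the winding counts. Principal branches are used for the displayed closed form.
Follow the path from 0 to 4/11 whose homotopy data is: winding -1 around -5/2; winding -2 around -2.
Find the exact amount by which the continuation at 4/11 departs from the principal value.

The rational part is single-valued and drops out of the difference; each branch term changes only by its own monodromy.
(1/20)*sqrt(1 - d/(-2)): winding -2 is even, the square root returns to the same sheet, contribution 0.
(-6/7)*log(1 - d/(-5/2)): each positive loop around -5/2 adds 2*pi*i to the log, so winding -1 contributes (-6/7)*(-1)*2*pi*i = (12/7)*pi*i.
Summing the contributions at d = 4/11 gives (12/7)*pi*i.

Continued minus principal equals (12/7)*pi*i.


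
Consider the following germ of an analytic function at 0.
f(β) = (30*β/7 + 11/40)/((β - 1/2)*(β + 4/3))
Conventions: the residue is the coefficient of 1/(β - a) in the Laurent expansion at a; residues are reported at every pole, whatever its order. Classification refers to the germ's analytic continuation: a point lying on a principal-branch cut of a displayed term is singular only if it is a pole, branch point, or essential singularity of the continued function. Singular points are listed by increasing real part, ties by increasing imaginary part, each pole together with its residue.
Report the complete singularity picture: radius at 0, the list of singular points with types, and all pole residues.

Radius of convergence at 0: 1/2.
At -4/3: a pole of order 1; residue 4569/1540.
At 1/2: a pole of order 1; residue 2031/1540.

Denominator factor (β + 4/3): pole of order 1 at -4/3, modulus 4/3.
Denominator factor (β - 1/2): pole of order 1 at 1/2, modulus 1/2.
The radius of convergence is the smallest modulus among the singular points: 1/2.
At the order-1 pole -4/3 set g(β) = (β - (-4/3))*f(β) = (30*β/7 + 11/40)/(β - 1/2).
Simple pole: residue = g(a) at a = -4/3, which is 4569/1540.
At the order-1 pole 1/2 set g(β) = (β - (1/2))*f(β) = (30*β/7 + 11/40)/(β + 4/3).
Simple pole: residue = g(a) at a = 1/2, which is 2031/1540.
List the singular points by increasing real part (a conjugate pair: the negative imaginary part first).


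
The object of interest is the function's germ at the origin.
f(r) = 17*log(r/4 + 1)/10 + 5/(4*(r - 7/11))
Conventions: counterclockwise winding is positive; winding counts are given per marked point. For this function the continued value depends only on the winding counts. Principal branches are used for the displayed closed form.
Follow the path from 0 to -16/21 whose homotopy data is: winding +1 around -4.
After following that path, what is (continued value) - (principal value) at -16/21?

Continued minus principal equals (17/5)*pi*i.

The rational part is single-valued and drops out of the difference; each branch term changes only by its own monodromy.
(17/10)*log(1 - r/(-4)): each positive loop around -4 adds 2*pi*i to the log, so winding +1 contributes (17/10)*(1)*2*pi*i = (17/5)*pi*i.
Summing the contributions at r = -16/21 gives (17/5)*pi*i.


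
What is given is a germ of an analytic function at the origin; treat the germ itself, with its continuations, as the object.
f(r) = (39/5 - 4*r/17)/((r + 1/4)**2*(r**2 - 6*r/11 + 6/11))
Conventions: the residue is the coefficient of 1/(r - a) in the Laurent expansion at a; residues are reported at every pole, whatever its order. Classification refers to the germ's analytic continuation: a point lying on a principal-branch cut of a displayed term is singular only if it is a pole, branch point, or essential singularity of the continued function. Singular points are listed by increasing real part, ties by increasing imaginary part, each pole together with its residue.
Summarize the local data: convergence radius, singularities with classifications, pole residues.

Radius of convergence at 0: 1/4.
At -1/4: a pole of order 2; residue 1245376/85805.
At (3/11) - ((1/11)*sqrt(57))*i: a pole of order 1; residue (-622688/85805) - ((7946664/27715015)*sqrt(57))*i.
At (3/11) + ((1/11)*sqrt(57))*i: a pole of order 1; residue (-622688/85805) + ((7946664/27715015)*sqrt(57))*i.

Denominator factor (r + 1/4)^2: pole of order 2 at -1/4, modulus 1/4.
Denominator factor (r**2 - 6*r/11 + 6/11): discriminant -228/121, complex-conjugate roots (3/11) + ((1/11)*sqrt(57))*i and (3/11) - ((1/11)*sqrt(57))*i; poles of order 1, moduli (1/11)*sqrt(66) and (1/11)*sqrt(66).
The radius of convergence is the smallest modulus among the singular points: 1/4.
At the order-2 pole -1/4 set g(r) = (r - (-1/4))^2*f(r) = (39/5 - 4*r/17)/(r**2 - 6*r/11 + 6/11).
Order-2 pole: residue = g'(a); g'(-1/4) = 1245376/85805, so the residue is 1245376/85805.
The factor r**2 - 6*r/11 + 6/11 splits as (r - a)(r - a') with a = (3/11) - ((1/11)*sqrt(57))*i, a' = (3/11) + ((1/11)*sqrt(57))*i. At the order-1 pole a set g(r) = (r - a)*f(r) = [(39/5 - 4*r/17)/(r + 1/4)**2] / (r - a').
Simple pole: residue = g(a) at a = (3/11) - ((1/11)*sqrt(57))*i, which is (-622688/85805) - ((7946664/27715015)*sqrt(57))*i.
The factor r**2 - 6*r/11 + 6/11 splits as (r - a)(r - a') with a = (3/11) + ((1/11)*sqrt(57))*i, a' = (3/11) - ((1/11)*sqrt(57))*i. At the order-1 pole a set g(r) = (r - a)*f(r) = [(39/5 - 4*r/17)/(r + 1/4)**2] / (r - a').
Simple pole: residue = g(a) at a = (3/11) + ((1/11)*sqrt(57))*i, which is (-622688/85805) + ((7946664/27715015)*sqrt(57))*i.
List the singular points by increasing real part (a conjugate pair: the negative imaginary part first).


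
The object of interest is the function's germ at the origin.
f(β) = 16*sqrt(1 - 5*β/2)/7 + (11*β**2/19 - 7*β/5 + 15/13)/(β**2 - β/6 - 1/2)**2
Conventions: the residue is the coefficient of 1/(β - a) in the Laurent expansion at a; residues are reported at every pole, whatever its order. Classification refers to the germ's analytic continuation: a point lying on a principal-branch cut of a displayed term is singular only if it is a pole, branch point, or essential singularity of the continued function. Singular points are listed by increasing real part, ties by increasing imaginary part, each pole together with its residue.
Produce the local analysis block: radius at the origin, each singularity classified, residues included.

Radius of convergence at 0: 2/5.
At 1/12 - (1/12)*sqrt(73): a pole of order 2; residue (398916/6581315)*sqrt(73).
At 2/5: an algebraic (square-root) branch point.
At 1/12 + (1/12)*sqrt(73): a pole of order 2; residue -(398916/6581315)*sqrt(73).

Denominator factor (β**2 - β/6 - 1/2)^2: discriminant 73/36, real irrational roots 1/12 + (1/12)*sqrt(73) and 1/12 - (1/12)*sqrt(73); poles of order 2, moduli 1/12 + (1/12)*sqrt(73) and -1/12 + (1/12)*sqrt(73).
Branch term (16/7)*sqrt(1 - β/(2/5)): its argument vanishes at β = 2/5, a square-root branch point, modulus 2/5.
The radius of convergence is the smallest modulus among the singular points: 2/5.
The branch term is analytic at 1/12 - (1/12)*sqrt(73) and contributes nothing to the residue; only the rational part matters.
The factor β**2 - β/6 - 1/2 splits as (β - a)(β - a') with a = 1/12 - (1/12)*sqrt(73), a' = 1/12 + (1/12)*sqrt(73). At the order-2 pole a set g(β) = (β - a)^2*(rational part) = [11*β**2/19 - 7*β/5 + 15/13] / (β - a')^2.
Order-2 pole: residue = g'(a); g'(1/12 - (1/12)*sqrt(73)) = (398916/6581315)*sqrt(73), so the residue is (398916/6581315)*sqrt(73).
The branch term is analytic at 1/12 + (1/12)*sqrt(73) and contributes nothing to the residue; only the rational part matters.
The factor β**2 - β/6 - 1/2 splits as (β - a)(β - a') with a = 1/12 + (1/12)*sqrt(73), a' = 1/12 - (1/12)*sqrt(73). At the order-2 pole a set g(β) = (β - a)^2*(rational part) = [11*β**2/19 - 7*β/5 + 15/13] / (β - a')^2.
Order-2 pole: residue = g'(a); g'(1/12 + (1/12)*sqrt(73)) = -(398916/6581315)*sqrt(73), so the residue is -(398916/6581315)*sqrt(73).
List the singular points by increasing real part (a conjugate pair: the negative imaginary part first).


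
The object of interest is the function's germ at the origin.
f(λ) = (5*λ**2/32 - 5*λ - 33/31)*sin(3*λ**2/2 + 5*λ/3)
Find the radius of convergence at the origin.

The factor sin(3*λ**2/2 + 5*λ/3) is entire and contributes no finite singular point.
The polynomial part has no poles.
No finite singular points: the Taylor series at 0 converges everywhere.

The radius of convergence is infinite.


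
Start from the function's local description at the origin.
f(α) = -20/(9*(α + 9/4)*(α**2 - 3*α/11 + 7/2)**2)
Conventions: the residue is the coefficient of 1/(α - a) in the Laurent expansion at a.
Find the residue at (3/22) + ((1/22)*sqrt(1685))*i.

The residue is (61952/4694805) + ((56457632/59242701005)*sqrt(1685))*i.

The factor α**2 - 3*α/11 + 7/2 splits as (α - a)(α - a') with a = (3/22) + ((1/22)*sqrt(1685))*i, a' = (3/22) - ((1/22)*sqrt(1685))*i. At the order-2 pole a set g(α) = (α - a)^2*f(α) = [-20/(9*(α + 9/4))] / (α - a')^2.
Order-2 pole: residue = g'(a); g'((3/22) + ((1/22)*sqrt(1685))*i) = (61952/4694805) + ((56457632/59242701005)*sqrt(1685))*i, so the residue is (61952/4694805) + ((56457632/59242701005)*sqrt(1685))*i.


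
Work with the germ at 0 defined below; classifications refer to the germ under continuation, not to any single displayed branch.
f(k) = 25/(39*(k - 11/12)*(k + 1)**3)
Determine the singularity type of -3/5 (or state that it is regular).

Denominator factors: k - 11/12 = -91/60 at k = -3/5; k + 1 = 2/5 at k = -3/5 — none vanishes.
So the germ continues analytically to -3/5.

The point is a regular point.


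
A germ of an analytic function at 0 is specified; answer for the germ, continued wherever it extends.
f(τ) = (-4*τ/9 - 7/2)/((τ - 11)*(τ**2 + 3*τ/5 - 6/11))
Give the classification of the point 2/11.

Denominator factors: τ**2 + 3*τ/5 - 6/11 = -244/605 at τ = 2/11; τ - 11 = -119/11 at τ = 2/11 — none vanishes.
So the germ continues analytically to 2/11.

The point is a regular point.


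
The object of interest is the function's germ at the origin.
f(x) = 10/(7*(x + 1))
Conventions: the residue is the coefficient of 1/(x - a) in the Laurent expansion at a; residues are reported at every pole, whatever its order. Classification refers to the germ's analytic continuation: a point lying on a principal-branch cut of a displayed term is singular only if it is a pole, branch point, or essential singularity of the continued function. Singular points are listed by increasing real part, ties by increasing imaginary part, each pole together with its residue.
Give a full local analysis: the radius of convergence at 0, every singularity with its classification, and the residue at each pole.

Radius of convergence at 0: 1.
At -1: a pole of order 1; residue 10/7.

Denominator factor (x + 1): pole of order 1 at -1, modulus 1.
The radius of convergence is the smallest modulus among the singular points: 1.
At the order-1 pole -1 set g(x) = (x - (-1))*f(x) = 10/7.
Simple pole: residue = g(a) at a = -1, which is 10/7.


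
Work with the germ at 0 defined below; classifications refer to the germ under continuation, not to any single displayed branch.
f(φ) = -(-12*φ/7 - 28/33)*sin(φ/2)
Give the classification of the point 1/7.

The point is a regular point.

There is no denominator, hence no pole anywhere.
The factor -sin(φ/2) is entire.
So the germ continues analytically to 1/7.


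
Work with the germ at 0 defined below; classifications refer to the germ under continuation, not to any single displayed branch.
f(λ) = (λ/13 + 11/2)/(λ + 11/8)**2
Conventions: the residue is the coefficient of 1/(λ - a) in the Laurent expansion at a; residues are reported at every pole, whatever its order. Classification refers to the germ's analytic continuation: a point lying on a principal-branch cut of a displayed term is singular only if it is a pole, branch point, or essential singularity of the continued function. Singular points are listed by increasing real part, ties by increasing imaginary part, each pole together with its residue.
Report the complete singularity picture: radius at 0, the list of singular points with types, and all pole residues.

Radius of convergence at 0: 11/8.
At -11/8: a pole of order 2; residue 1/13.

Denominator factor (λ + 11/8)^2: pole of order 2 at -11/8, modulus 11/8.
The radius of convergence is the smallest modulus among the singular points: 11/8.
At the order-2 pole -11/8 set g(λ) = (λ - (-11/8))^2*f(λ) = λ/13 + 11/2.
Order-2 pole: residue = g'(a); g'(-11/8) = 1/13, so the residue is 1/13.


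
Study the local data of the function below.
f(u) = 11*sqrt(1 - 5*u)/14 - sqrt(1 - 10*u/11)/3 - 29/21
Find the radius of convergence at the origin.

The radius of convergence is 1/5.

Branch term (-1/3)*sqrt(1 - u/(11/10)): its argument vanishes at u = 11/10, a square-root branch point, modulus 11/10.
Branch term (11/14)*sqrt(1 - u/(1/5)): its argument vanishes at u = 1/5, a square-root branch point, modulus 1/5.
The radius of convergence is the smallest modulus among the singular points: 1/5.


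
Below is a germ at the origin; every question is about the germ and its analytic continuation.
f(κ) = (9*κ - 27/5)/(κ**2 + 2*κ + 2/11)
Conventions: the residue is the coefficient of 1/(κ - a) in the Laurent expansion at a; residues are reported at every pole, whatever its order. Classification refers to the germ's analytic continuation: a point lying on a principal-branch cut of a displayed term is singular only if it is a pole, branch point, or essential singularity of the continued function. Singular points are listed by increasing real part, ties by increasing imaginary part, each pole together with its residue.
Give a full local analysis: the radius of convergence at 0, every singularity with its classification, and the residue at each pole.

Radius of convergence at 0: 1 - (3/11)*sqrt(11).
At -1 - (3/11)*sqrt(11): a pole of order 1; residue 9/2 + (12/5)*sqrt(11).
At -1 + (3/11)*sqrt(11): a pole of order 1; residue 9/2 - (12/5)*sqrt(11).

Denominator factor (κ**2 + 2*κ + 2/11): discriminant 36/11, real irrational roots -1 + (3/11)*sqrt(11) and -1 - (3/11)*sqrt(11); poles of order 1, moduli 1 - (3/11)*sqrt(11) and 1 + (3/11)*sqrt(11).
The radius of convergence is the smallest modulus among the singular points: 1 - (3/11)*sqrt(11).
The factor κ**2 + 2*κ + 2/11 splits as (κ - a)(κ - a') with a = -1 - (3/11)*sqrt(11), a' = -1 + (3/11)*sqrt(11). At the order-1 pole a set g(κ) = (κ - a)*f(κ) = [9*κ - 27/5] / (κ - a').
Simple pole: residue = g(a) at a = -1 - (3/11)*sqrt(11), which is 9/2 + (12/5)*sqrt(11).
The factor κ**2 + 2*κ + 2/11 splits as (κ - a)(κ - a') with a = -1 + (3/11)*sqrt(11), a' = -1 - (3/11)*sqrt(11). At the order-1 pole a set g(κ) = (κ - a)*f(κ) = [9*κ - 27/5] / (κ - a').
Simple pole: residue = g(a) at a = -1 + (3/11)*sqrt(11), which is 9/2 - (12/5)*sqrt(11).
List the singular points by increasing real part (a conjugate pair: the negative imaginary part first).


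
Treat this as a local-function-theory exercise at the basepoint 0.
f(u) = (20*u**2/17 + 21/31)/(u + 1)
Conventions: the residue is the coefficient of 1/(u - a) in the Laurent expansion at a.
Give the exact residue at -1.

At the order-1 pole -1 set g(u) = (u - (-1))*f(u) = 20*u**2/17 + 21/31.
Simple pole: residue = g(a) at a = -1, which is 977/527.

The residue is 977/527.


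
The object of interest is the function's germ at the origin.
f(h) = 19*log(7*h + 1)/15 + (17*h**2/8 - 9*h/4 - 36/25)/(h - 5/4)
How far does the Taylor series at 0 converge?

The radius of convergence is 1/7.

Denominator factor (h - 5/4): pole of order 1 at 5/4, modulus 5/4.
Branch term (19/15)*log(1 - h/(-1/7)): its argument vanishes at h = -1/7, a logarithmic branch point, modulus 1/7.
The radius of convergence is the smallest modulus among the singular points: 1/7.


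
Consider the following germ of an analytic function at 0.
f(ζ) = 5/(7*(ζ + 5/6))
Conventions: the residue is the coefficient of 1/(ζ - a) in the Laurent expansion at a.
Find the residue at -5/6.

At the order-1 pole -5/6 set g(ζ) = (ζ - (-5/6))*f(ζ) = 5/7.
Simple pole: residue = g(a) at a = -5/6, which is 5/7.

The residue is 5/7.


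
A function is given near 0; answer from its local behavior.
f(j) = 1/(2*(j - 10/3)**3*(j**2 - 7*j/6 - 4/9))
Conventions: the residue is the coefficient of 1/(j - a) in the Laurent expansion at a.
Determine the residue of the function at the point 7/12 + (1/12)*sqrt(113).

The factor j**2 - 7*j/6 - 4/9 splits as (j - a)(j - a') with a = 7/12 + (1/12)*sqrt(113), a' = 7/12 - (1/12)*sqrt(113). At the order-1 pole a set g(j) = (j - a)*f(j) = [1/(2*(j - 10/3)**3)] / (j - a').
Simple pole: residue = g(a) at a = 7/12 + (1/12)*sqrt(113), which is -68445/3631696 - (954261/410381648)*sqrt(113).

The residue is -68445/3631696 - (954261/410381648)*sqrt(113).


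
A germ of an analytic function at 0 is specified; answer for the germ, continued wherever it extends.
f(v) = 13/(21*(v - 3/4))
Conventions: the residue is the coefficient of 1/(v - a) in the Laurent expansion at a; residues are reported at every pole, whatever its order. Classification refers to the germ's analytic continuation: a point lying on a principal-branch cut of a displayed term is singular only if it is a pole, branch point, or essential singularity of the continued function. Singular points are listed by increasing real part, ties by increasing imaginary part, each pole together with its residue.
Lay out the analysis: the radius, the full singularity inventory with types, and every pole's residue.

Radius of convergence at 0: 3/4.
At 3/4: a pole of order 1; residue 13/21.

Denominator factor (v - 3/4): pole of order 1 at 3/4, modulus 3/4.
The radius of convergence is the smallest modulus among the singular points: 3/4.
At the order-1 pole 3/4 set g(v) = (v - (3/4))*f(v) = 13/21.
Simple pole: residue = g(a) at a = 3/4, which is 13/21.


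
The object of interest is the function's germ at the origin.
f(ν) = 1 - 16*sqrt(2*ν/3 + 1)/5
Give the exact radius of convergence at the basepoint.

The radius of convergence is 3/2.

Branch term (-16/5)*sqrt(1 - ν/(-3/2)): its argument vanishes at ν = -3/2, a square-root branch point, modulus 3/2.
The radius of convergence is the smallest modulus among the singular points: 3/2.


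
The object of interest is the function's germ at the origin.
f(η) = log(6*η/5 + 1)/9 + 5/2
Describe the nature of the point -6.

The point is a regular point.

There is no denominator, hence no pole anywhere.
Branch term log(1 - η/(-5/6)): argument at -6 is -31/5, nonzero, so -6 is not its branch point (a point on a principal cut is still regular for the continued germ).
So the germ continues analytically to -6.


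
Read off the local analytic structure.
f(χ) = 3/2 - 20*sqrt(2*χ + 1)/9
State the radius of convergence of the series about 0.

Branch term (-20/9)*sqrt(1 - χ/(-1/2)): its argument vanishes at χ = -1/2, a square-root branch point, modulus 1/2.
The radius of convergence is the smallest modulus among the singular points: 1/2.

The radius of convergence is 1/2.


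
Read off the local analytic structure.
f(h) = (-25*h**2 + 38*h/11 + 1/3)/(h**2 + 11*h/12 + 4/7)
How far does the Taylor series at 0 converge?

The radius of convergence is (2/7)*sqrt(7).

Denominator factor (h**2 + 11*h/12 + 4/7): discriminant -1457/1008, complex-conjugate roots (-11/24) + ((1/168)*sqrt(10199))*i and (-11/24) - ((1/168)*sqrt(10199))*i; poles of order 1, moduli (2/7)*sqrt(7) and (2/7)*sqrt(7).
The radius of convergence is the smallest modulus among the singular points: (2/7)*sqrt(7).


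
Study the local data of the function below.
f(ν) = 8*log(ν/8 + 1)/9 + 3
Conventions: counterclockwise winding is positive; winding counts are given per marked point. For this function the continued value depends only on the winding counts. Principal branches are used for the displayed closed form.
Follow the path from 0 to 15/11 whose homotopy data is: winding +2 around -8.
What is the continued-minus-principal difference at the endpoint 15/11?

Continued minus principal equals (32/9)*pi*i.

The rational part is single-valued and drops out of the difference; each branch term changes only by its own monodromy.
(8/9)*log(1 - ν/(-8)): each positive loop around -8 adds 2*pi*i to the log, so winding +2 contributes (8/9)*(2)*2*pi*i = (32/9)*pi*i.
Summing the contributions at ν = 15/11 gives (32/9)*pi*i.


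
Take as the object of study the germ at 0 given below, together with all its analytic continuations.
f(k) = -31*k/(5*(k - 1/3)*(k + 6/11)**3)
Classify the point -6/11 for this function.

The point is a pole of order 3.

The denominator factor k + 6/11 vanishes at -6/11 and appears to the power 3; the numerator there equals 186/55, nonzero, and no other factor vanishes.
Hence a pole whose order is the multiplicity, 3.


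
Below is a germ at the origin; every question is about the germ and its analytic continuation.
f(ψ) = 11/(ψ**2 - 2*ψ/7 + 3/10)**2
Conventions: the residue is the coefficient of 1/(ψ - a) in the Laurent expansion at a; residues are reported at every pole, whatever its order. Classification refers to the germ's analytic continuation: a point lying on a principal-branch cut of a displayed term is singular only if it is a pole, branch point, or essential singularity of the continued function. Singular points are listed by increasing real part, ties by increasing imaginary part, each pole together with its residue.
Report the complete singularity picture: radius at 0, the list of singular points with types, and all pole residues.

Denominator factor (ψ**2 - 2*ψ/7 + 3/10)^2: discriminant -274/245, complex-conjugate roots (1/7) + ((1/70)*sqrt(1370))*i and (1/7) - ((1/70)*sqrt(1370))*i; poles of order 2, moduli (1/10)*sqrt(30) and (1/10)*sqrt(30).
The radius of convergence is the smallest modulus among the singular points: (1/10)*sqrt(30).
The factor ψ**2 - 2*ψ/7 + 3/10 splits as (ψ - a)(ψ - a') with a = (1/7) - ((1/70)*sqrt(1370))*i, a' = (1/7) + ((1/70)*sqrt(1370))*i. At the order-2 pole a set g(ψ) = (ψ - a)^2*f(ψ) = [11] / (ψ - a')^2.
Order-2 pole: residue = g'(a); g'((1/7) - ((1/70)*sqrt(1370))*i) = ((18865/37538)*sqrt(1370))*i, so the residue is ((18865/37538)*sqrt(1370))*i.
The factor ψ**2 - 2*ψ/7 + 3/10 splits as (ψ - a)(ψ - a') with a = (1/7) + ((1/70)*sqrt(1370))*i, a' = (1/7) - ((1/70)*sqrt(1370))*i. At the order-2 pole a set g(ψ) = (ψ - a)^2*f(ψ) = [11] / (ψ - a')^2.
Order-2 pole: residue = g'(a); g'((1/7) + ((1/70)*sqrt(1370))*i) = -((18865/37538)*sqrt(1370))*i, so the residue is -((18865/37538)*sqrt(1370))*i.
List the singular points by increasing real part (a conjugate pair: the negative imaginary part first).

Radius of convergence at 0: (1/10)*sqrt(30).
At (1/7) - ((1/70)*sqrt(1370))*i: a pole of order 2; residue ((18865/37538)*sqrt(1370))*i.
At (1/7) + ((1/70)*sqrt(1370))*i: a pole of order 2; residue -((18865/37538)*sqrt(1370))*i.


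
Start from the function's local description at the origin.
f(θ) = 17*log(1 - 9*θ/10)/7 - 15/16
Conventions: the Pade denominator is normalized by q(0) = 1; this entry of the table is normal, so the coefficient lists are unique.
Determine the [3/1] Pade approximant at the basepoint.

Taylor coefficients needed (expand at 0): a_0 = -15/16, a_1 = -153/70, a_2 = -1377/1400, a_3 = -4131/7000, a_4 = -111537/280000.
Write the denominator as Q(θ) = 1 + q1*θ. Requiring Q*f - P = O(θ^5) with deg P <= 3 kills the coefficients of θ^4..θ^4 in Q*f:
  θ^4: a_4 + q1*a_3 = 0, i.e. -111537/280000 + (-4131/7000)*q1 = 0.
Solving this linear system: q1 = -27/40.
The numerator is Q*f truncated at degree 3: P0 = a_0 = -15/16; P1 = a_1 + q1*a_0 = -6957/4480; P2 = a_2 + q1*a_1 = 1377/2800; P3 = a_3 + q1*a_2 = 4131/56000.

The Pade approximant has numerator coefficients [-15/16, -6957/4480, 1377/2800, 4131/56000]; denominator coefficients [1, -27/40].


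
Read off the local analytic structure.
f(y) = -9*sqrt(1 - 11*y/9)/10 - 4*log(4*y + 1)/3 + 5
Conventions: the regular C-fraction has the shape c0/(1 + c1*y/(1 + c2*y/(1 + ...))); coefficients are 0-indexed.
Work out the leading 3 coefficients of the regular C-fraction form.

Taylor coefficients (expand at 0): a_0 = 41/10, a_1 = -287/60, a_2 = 7801/720.
c0 = a_0 = 41/10. Peel one level at a time: if S = 1 + c*y/S' with S'(0) = 1, then c is the y-coefficient of S and S' = c*y/(S - 1).
S_1 = c0/f = 1 + (7/6)*y + (-1261/984)*y^2 + ...; c1 = 7/6.
S_2 = c1*y/(S_1 - 1) = 1 + (1261/1148)*y + ...; c2 = 1261/1148.

The regular C-fraction coefficients are [41/10, 7/6, 1261/1148].


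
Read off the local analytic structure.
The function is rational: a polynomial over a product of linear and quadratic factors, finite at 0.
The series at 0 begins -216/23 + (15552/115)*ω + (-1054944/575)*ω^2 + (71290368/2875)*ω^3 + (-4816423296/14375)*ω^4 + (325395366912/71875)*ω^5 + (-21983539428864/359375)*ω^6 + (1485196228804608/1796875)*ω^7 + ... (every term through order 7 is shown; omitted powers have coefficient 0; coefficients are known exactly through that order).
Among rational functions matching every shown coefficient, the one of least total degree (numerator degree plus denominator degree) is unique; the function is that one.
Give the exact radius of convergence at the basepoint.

No rational of total degree below 2 reproduces all 8 coefficients; solving the [0/2] Pade equations on them gives f(ω) = -18/(23*(ω**2 + 6*ω/5 + 1/12)), whose expansion matches every shown term.
Denominator factor (ω**2 + 6*ω/5 + 1/12): discriminant 83/75, real irrational roots -3/5 + (1/30)*sqrt(249) and -3/5 - (1/30)*sqrt(249); poles of order 1, moduli 3/5 - (1/30)*sqrt(249) and 3/5 + (1/30)*sqrt(249).
The radius of convergence is the smallest modulus among the singular points: 3/5 - (1/30)*sqrt(249).

The radius of convergence is 3/5 - (1/30)*sqrt(249).


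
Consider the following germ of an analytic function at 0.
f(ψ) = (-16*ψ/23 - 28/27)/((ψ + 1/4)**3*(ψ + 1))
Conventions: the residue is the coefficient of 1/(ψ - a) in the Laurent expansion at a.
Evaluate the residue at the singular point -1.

At the order-1 pole -1 set g(ψ) = (ψ - (-1))*f(ψ) = (-16*ψ/23 - 28/27)/(ψ + 1/4)**3.
Simple pole: residue = g(a) at a = -1, which is 13568/16767.

The residue is 13568/16767.


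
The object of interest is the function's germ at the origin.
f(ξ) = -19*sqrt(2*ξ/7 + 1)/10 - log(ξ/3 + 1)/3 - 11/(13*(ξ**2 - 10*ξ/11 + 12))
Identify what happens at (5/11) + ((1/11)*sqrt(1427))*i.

The point is a pole of order 1.

The denominator factor ξ**2 - 10*ξ/11 + 12 vanishes at (5/11) + ((1/11)*sqrt(1427))*i and appears to the power 1; the numerator there equals -11/13, nonzero, and no other factor vanishes.
The branch terms are analytic at this point.
Hence a pole whose order is the multiplicity, 1.


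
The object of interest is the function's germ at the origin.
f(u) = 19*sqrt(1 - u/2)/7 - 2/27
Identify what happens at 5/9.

The point is a regular point.

There is no denominator, hence no pole anywhere.
Branch term sqrt(1 - u/(2)): argument at 5/9 is 13/18, nonzero, so 5/9 is not its branch point (a point on a principal cut is still regular for the continued germ).
So the germ continues analytically to 5/9.


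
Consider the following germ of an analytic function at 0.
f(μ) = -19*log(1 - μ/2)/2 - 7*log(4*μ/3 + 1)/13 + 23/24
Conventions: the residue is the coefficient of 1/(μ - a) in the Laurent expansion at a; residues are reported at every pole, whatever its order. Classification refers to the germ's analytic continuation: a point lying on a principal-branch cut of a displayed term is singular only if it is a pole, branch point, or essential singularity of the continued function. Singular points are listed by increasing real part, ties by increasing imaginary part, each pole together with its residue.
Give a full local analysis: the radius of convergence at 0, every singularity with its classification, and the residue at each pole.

Branch term (-7/13)*log(1 - μ/(-3/4)): its argument vanishes at μ = -3/4, a logarithmic branch point, modulus 3/4.
Branch term (-19/2)*log(1 - μ/(2)): its argument vanishes at μ = 2, a logarithmic branch point, modulus 2.
The radius of convergence is the smallest modulus among the singular points: 3/4.
List the singular points by increasing real part (a conjugate pair: the negative imaginary part first).

Radius of convergence at 0: 3/4.
At -3/4: a logarithmic branch point.
At 2: a logarithmic branch point.


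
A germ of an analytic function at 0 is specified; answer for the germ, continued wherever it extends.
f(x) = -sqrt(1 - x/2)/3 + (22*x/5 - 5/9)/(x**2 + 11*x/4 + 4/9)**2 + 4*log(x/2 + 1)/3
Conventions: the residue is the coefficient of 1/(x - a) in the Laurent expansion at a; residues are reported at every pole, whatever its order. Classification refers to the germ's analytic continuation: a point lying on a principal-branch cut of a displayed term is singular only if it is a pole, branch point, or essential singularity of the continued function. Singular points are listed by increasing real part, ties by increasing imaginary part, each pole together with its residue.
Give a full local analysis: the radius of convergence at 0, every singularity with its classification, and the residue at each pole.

Denominator factor (x**2 + 11*x/4 + 4/9)^2: discriminant 833/144, real irrational roots -11/8 + (7/24)*sqrt(17) and -11/8 - (7/24)*sqrt(17); poles of order 2, moduli 11/8 - (7/24)*sqrt(17) and 11/8 + (7/24)*sqrt(17).
Branch term (4/3)*log(1 - x/(-2)): its argument vanishes at x = -2, a logarithmic branch point, modulus 2.
Branch term (-1/3)*sqrt(1 - x/(2)): its argument vanishes at x = 2, a square-root branch point, modulus 2.
The radius of convergence is the smallest modulus among the singular points: 11/8 - (7/24)*sqrt(17).
The branch terms are analytic at -11/8 - (7/24)*sqrt(17) and contribute nothing to the residue; only the rational part matters.
The factor x**2 + 11*x/4 + 4/9 splits as (x - a)(x - a') with a = -11/8 - (7/24)*sqrt(17), a' = -11/8 + (7/24)*sqrt(17). At the order-2 pole a set g(x) = (x - a)^2*(rational part) = [22*x/5 - 5/9] / (x - a')^2.
Order-2 pole: residue = g'(a); g'(-11/8 - (7/24)*sqrt(17)) = -(114144/495635)*sqrt(17), so the residue is -(114144/495635)*sqrt(17).
The branch terms are analytic at -11/8 + (7/24)*sqrt(17) and contribute nothing to the residue; only the rational part matters.
The factor x**2 + 11*x/4 + 4/9 splits as (x - a)(x - a') with a = -11/8 + (7/24)*sqrt(17), a' = -11/8 - (7/24)*sqrt(17). At the order-2 pole a set g(x) = (x - a)^2*(rational part) = [22*x/5 - 5/9] / (x - a')^2.
Order-2 pole: residue = g'(a); g'(-11/8 + (7/24)*sqrt(17)) = (114144/495635)*sqrt(17), so the residue is (114144/495635)*sqrt(17).
List the singular points by increasing real part (a conjugate pair: the negative imaginary part first).

Radius of convergence at 0: 11/8 - (7/24)*sqrt(17).
At -11/8 - (7/24)*sqrt(17): a pole of order 2; residue -(114144/495635)*sqrt(17).
At -2: a logarithmic branch point.
At -11/8 + (7/24)*sqrt(17): a pole of order 2; residue (114144/495635)*sqrt(17).
At 2: an algebraic (square-root) branch point.
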